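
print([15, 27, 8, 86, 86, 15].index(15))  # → 0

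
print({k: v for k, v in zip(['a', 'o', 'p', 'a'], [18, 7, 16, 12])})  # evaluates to {'a': 12, 'o': 7, 'p': 16}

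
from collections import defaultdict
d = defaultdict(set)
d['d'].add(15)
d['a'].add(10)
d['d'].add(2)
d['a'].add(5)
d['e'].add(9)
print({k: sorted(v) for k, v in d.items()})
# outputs {'d': [2, 15], 'a': [5, 10], 'e': [9]}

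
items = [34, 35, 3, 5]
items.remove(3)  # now [34, 35, 5]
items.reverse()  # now [5, 35, 34]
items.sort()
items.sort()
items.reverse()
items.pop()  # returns 5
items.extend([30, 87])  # [35, 34, 30, 87]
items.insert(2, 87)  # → [35, 34, 87, 30, 87]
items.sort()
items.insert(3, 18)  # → [30, 34, 35, 18, 87, 87]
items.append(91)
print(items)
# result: [30, 34, 35, 18, 87, 87, 91]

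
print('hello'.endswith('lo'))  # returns True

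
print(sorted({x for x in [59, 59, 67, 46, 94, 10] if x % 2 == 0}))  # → [10, 46, 94]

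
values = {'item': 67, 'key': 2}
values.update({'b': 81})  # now {'item': 67, 'key': 2, 'b': 81}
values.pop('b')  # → 81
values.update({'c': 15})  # {'item': 67, 'key': 2, 'c': 15}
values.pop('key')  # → 2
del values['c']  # {'item': 67}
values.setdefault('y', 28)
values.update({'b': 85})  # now {'item': 67, 'y': 28, 'b': 85}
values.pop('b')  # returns 85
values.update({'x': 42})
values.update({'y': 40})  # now {'item': 67, 'y': 40, 'x': 42}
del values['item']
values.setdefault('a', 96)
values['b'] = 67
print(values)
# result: {'y': 40, 'x': 42, 'a': 96, 'b': 67}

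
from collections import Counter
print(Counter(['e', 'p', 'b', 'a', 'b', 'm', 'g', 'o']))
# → Counter({'b': 2, 'e': 1, 'p': 1, 'a': 1, 'm': 1, 'g': 1, 'o': 1})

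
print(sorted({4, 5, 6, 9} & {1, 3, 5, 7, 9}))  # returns [5, 9]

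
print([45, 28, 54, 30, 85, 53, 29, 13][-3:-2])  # [53]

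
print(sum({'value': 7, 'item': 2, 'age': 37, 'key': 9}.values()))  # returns 55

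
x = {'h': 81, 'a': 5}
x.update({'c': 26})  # {'h': 81, 'a': 5, 'c': 26}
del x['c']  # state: {'h': 81, 'a': 5}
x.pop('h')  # 81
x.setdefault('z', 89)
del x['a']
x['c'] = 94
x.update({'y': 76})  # {'z': 89, 'c': 94, 'y': 76}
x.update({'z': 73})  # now {'z': 73, 'c': 94, 'y': 76}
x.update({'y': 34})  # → {'z': 73, 'c': 94, 'y': 34}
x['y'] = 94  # {'z': 73, 'c': 94, 'y': 94}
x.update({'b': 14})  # {'z': 73, 'c': 94, 'y': 94, 'b': 14}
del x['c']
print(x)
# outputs {'z': 73, 'y': 94, 'b': 14}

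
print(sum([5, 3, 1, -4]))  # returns 5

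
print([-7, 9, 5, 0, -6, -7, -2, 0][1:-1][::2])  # [9, 0, -7]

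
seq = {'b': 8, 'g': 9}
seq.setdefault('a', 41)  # 41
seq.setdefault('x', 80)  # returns 80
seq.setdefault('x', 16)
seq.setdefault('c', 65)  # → 65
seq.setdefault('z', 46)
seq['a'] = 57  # {'b': 8, 'g': 9, 'a': 57, 'x': 80, 'c': 65, 'z': 46}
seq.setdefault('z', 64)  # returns 46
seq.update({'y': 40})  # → {'b': 8, 'g': 9, 'a': 57, 'x': 80, 'c': 65, 'z': 46, 'y': 40}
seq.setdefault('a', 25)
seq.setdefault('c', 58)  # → 65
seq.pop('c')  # 65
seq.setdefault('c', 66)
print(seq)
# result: {'b': 8, 'g': 9, 'a': 57, 'x': 80, 'z': 46, 'y': 40, 'c': 66}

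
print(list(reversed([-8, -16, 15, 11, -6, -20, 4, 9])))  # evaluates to [9, 4, -20, -6, 11, 15, -16, -8]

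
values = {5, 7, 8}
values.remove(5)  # {7, 8}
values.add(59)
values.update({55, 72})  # {7, 8, 55, 59, 72}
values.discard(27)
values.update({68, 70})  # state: {7, 8, 55, 59, 68, 70, 72}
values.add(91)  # {7, 8, 55, 59, 68, 70, 72, 91}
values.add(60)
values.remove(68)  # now {7, 8, 55, 59, 60, 70, 72, 91}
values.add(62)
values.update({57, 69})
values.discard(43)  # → {7, 8, 55, 57, 59, 60, 62, 69, 70, 72, 91}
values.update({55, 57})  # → {7, 8, 55, 57, 59, 60, 62, 69, 70, 72, 91}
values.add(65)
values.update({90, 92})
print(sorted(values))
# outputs [7, 8, 55, 57, 59, 60, 62, 65, 69, 70, 72, 90, 91, 92]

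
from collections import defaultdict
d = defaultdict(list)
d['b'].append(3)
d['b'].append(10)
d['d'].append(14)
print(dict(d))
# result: {'b': [3, 10], 'd': [14]}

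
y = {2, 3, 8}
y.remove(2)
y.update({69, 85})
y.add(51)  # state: {3, 8, 51, 69, 85}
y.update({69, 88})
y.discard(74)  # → {3, 8, 51, 69, 85, 88}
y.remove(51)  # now {3, 8, 69, 85, 88}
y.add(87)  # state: {3, 8, 69, 85, 87, 88}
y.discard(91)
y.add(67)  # {3, 8, 67, 69, 85, 87, 88}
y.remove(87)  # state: {3, 8, 67, 69, 85, 88}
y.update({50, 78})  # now {3, 8, 50, 67, 69, 78, 85, 88}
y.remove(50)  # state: {3, 8, 67, 69, 78, 85, 88}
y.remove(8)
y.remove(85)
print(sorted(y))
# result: [3, 67, 69, 78, 88]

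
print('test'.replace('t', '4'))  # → 4es4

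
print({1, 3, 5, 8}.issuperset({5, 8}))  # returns True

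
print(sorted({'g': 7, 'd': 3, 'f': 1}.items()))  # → [('d', 3), ('f', 1), ('g', 7)]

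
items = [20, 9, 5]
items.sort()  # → [5, 9, 20]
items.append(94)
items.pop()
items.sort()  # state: [5, 9, 20]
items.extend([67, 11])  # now [5, 9, 20, 67, 11]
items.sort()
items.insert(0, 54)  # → [54, 5, 9, 11, 20, 67]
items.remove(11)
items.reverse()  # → [67, 20, 9, 5, 54]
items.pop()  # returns 54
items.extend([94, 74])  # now [67, 20, 9, 5, 94, 74]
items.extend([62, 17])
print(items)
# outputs [67, 20, 9, 5, 94, 74, 62, 17]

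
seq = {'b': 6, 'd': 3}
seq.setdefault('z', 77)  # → 77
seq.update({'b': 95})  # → {'b': 95, 'd': 3, 'z': 77}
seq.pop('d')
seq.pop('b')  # 95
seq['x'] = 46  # {'z': 77, 'x': 46}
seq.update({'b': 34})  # {'z': 77, 'x': 46, 'b': 34}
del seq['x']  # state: {'z': 77, 'b': 34}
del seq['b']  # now {'z': 77}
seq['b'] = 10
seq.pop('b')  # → 10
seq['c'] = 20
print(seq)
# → {'z': 77, 'c': 20}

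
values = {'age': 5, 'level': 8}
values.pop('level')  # 8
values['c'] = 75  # {'age': 5, 'c': 75}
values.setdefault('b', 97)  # 97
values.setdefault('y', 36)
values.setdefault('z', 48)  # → 48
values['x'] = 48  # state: {'age': 5, 'c': 75, 'b': 97, 'y': 36, 'z': 48, 'x': 48}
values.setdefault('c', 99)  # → 75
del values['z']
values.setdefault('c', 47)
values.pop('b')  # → 97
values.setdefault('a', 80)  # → 80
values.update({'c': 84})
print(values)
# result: {'age': 5, 'c': 84, 'y': 36, 'x': 48, 'a': 80}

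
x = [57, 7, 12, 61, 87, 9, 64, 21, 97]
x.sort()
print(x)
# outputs [7, 9, 12, 21, 57, 61, 64, 87, 97]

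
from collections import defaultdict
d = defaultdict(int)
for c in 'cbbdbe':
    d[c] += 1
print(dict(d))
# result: {'c': 1, 'b': 3, 'd': 1, 'e': 1}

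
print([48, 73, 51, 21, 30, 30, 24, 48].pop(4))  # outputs 30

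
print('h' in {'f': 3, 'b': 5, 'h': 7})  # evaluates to True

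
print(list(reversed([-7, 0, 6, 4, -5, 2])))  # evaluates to [2, -5, 4, 6, 0, -7]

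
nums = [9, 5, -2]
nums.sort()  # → [-2, 5, 9]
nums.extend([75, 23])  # [-2, 5, 9, 75, 23]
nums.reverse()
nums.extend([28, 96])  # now [23, 75, 9, 5, -2, 28, 96]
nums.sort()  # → [-2, 5, 9, 23, 28, 75, 96]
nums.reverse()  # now [96, 75, 28, 23, 9, 5, -2]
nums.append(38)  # [96, 75, 28, 23, 9, 5, -2, 38]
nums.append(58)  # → [96, 75, 28, 23, 9, 5, -2, 38, 58]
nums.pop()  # 58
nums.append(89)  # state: [96, 75, 28, 23, 9, 5, -2, 38, 89]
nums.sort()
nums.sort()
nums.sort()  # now [-2, 5, 9, 23, 28, 38, 75, 89, 96]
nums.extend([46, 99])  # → [-2, 5, 9, 23, 28, 38, 75, 89, 96, 46, 99]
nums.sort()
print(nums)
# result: [-2, 5, 9, 23, 28, 38, 46, 75, 89, 96, 99]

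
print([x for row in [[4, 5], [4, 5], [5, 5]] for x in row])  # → [4, 5, 4, 5, 5, 5]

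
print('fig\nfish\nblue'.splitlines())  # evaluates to ['fig', 'fish', 'blue']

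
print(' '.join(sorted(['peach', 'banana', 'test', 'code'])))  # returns banana code peach test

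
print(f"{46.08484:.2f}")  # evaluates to 46.08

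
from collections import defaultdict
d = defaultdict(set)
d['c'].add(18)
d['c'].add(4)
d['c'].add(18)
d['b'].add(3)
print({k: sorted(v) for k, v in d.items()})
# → {'c': [4, 18], 'b': [3]}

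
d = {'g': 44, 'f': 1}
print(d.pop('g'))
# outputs 44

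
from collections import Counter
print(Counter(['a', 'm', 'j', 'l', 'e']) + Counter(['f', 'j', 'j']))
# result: Counter({'j': 3, 'a': 1, 'm': 1, 'l': 1, 'e': 1, 'f': 1})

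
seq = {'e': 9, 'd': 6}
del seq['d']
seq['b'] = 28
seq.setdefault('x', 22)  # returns 22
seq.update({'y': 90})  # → {'e': 9, 'b': 28, 'x': 22, 'y': 90}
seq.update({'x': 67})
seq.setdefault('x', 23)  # 67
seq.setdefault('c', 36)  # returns 36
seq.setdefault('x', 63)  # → 67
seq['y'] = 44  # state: {'e': 9, 'b': 28, 'x': 67, 'y': 44, 'c': 36}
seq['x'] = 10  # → {'e': 9, 'b': 28, 'x': 10, 'y': 44, 'c': 36}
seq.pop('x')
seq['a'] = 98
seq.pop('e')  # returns 9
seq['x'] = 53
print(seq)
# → {'b': 28, 'y': 44, 'c': 36, 'a': 98, 'x': 53}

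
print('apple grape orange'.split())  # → ['apple', 'grape', 'orange']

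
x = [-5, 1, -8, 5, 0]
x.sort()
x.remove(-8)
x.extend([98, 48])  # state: [-5, 0, 1, 5, 98, 48]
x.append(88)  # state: [-5, 0, 1, 5, 98, 48, 88]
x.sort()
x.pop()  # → 98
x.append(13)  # [-5, 0, 1, 5, 48, 88, 13]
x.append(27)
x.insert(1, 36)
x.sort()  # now [-5, 0, 1, 5, 13, 27, 36, 48, 88]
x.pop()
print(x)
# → [-5, 0, 1, 5, 13, 27, 36, 48]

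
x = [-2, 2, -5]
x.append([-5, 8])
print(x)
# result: [-2, 2, -5, [-5, 8]]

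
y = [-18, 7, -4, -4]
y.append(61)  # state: [-18, 7, -4, -4, 61]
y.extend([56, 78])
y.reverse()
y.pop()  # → -18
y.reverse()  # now [7, -4, -4, 61, 56, 78]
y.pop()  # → 78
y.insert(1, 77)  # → [7, 77, -4, -4, 61, 56]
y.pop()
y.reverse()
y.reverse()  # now [7, 77, -4, -4, 61]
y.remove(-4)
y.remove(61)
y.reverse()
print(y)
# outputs [-4, 77, 7]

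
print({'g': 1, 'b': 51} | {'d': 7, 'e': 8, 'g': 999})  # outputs {'g': 999, 'b': 51, 'd': 7, 'e': 8}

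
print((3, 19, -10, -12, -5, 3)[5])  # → 3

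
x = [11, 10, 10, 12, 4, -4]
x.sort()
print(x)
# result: [-4, 4, 10, 10, 11, 12]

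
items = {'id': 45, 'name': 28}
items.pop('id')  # 45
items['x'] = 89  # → {'name': 28, 'x': 89}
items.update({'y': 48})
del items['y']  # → {'name': 28, 'x': 89}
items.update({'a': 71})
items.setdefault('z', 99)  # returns 99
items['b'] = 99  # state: {'name': 28, 'x': 89, 'a': 71, 'z': 99, 'b': 99}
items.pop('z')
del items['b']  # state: {'name': 28, 'x': 89, 'a': 71}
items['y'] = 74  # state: {'name': 28, 'x': 89, 'a': 71, 'y': 74}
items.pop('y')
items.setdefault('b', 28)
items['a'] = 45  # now {'name': 28, 'x': 89, 'a': 45, 'b': 28}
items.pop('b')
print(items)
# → {'name': 28, 'x': 89, 'a': 45}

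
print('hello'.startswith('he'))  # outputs True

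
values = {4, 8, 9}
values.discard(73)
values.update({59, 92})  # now {4, 8, 9, 59, 92}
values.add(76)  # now {4, 8, 9, 59, 76, 92}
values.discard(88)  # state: {4, 8, 9, 59, 76, 92}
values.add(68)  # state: {4, 8, 9, 59, 68, 76, 92}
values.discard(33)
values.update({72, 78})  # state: {4, 8, 9, 59, 68, 72, 76, 78, 92}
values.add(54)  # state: {4, 8, 9, 54, 59, 68, 72, 76, 78, 92}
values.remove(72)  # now {4, 8, 9, 54, 59, 68, 76, 78, 92}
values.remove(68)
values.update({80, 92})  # {4, 8, 9, 54, 59, 76, 78, 80, 92}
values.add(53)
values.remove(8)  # {4, 9, 53, 54, 59, 76, 78, 80, 92}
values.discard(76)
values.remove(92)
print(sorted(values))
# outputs [4, 9, 53, 54, 59, 78, 80]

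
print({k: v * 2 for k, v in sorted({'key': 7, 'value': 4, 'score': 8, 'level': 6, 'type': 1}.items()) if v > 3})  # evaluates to {'key': 14, 'level': 12, 'score': 16, 'value': 8}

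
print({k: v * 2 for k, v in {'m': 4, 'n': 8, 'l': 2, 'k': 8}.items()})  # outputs {'m': 8, 'n': 16, 'l': 4, 'k': 16}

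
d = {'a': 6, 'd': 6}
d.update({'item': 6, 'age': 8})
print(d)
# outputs {'a': 6, 'd': 6, 'item': 6, 'age': 8}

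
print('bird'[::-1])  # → drib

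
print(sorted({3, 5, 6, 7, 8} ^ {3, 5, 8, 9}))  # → [6, 7, 9]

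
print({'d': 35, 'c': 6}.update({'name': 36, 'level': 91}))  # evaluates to None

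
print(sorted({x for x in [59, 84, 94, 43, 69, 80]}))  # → [43, 59, 69, 80, 84, 94]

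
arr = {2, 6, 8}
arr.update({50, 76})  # {2, 6, 8, 50, 76}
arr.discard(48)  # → {2, 6, 8, 50, 76}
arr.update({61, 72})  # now {2, 6, 8, 50, 61, 72, 76}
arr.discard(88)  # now {2, 6, 8, 50, 61, 72, 76}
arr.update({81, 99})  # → {2, 6, 8, 50, 61, 72, 76, 81, 99}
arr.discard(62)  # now {2, 6, 8, 50, 61, 72, 76, 81, 99}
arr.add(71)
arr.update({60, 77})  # {2, 6, 8, 50, 60, 61, 71, 72, 76, 77, 81, 99}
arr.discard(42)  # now {2, 6, 8, 50, 60, 61, 71, 72, 76, 77, 81, 99}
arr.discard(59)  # {2, 6, 8, 50, 60, 61, 71, 72, 76, 77, 81, 99}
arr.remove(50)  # {2, 6, 8, 60, 61, 71, 72, 76, 77, 81, 99}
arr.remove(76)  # {2, 6, 8, 60, 61, 71, 72, 77, 81, 99}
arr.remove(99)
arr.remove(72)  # {2, 6, 8, 60, 61, 71, 77, 81}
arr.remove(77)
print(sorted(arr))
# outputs [2, 6, 8, 60, 61, 71, 81]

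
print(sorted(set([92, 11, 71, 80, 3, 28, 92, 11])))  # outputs [3, 11, 28, 71, 80, 92]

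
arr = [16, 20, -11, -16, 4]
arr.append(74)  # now [16, 20, -11, -16, 4, 74]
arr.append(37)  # [16, 20, -11, -16, 4, 74, 37]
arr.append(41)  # [16, 20, -11, -16, 4, 74, 37, 41]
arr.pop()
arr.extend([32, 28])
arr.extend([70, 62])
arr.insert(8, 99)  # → [16, 20, -11, -16, 4, 74, 37, 32, 99, 28, 70, 62]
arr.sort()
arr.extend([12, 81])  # [-16, -11, 4, 16, 20, 28, 32, 37, 62, 70, 74, 99, 12, 81]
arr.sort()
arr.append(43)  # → [-16, -11, 4, 12, 16, 20, 28, 32, 37, 62, 70, 74, 81, 99, 43]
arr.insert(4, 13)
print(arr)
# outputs [-16, -11, 4, 12, 13, 16, 20, 28, 32, 37, 62, 70, 74, 81, 99, 43]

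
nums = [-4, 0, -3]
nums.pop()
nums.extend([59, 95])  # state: [-4, 0, 59, 95]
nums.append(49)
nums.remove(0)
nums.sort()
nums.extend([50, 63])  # [-4, 49, 59, 95, 50, 63]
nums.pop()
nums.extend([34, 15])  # [-4, 49, 59, 95, 50, 34, 15]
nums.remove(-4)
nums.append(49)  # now [49, 59, 95, 50, 34, 15, 49]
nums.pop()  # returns 49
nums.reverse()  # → [15, 34, 50, 95, 59, 49]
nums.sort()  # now [15, 34, 49, 50, 59, 95]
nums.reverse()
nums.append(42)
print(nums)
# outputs [95, 59, 50, 49, 34, 15, 42]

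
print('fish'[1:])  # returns ish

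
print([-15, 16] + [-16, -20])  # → [-15, 16, -16, -20]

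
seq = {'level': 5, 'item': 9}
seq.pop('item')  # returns 9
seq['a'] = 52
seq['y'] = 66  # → {'level': 5, 'a': 52, 'y': 66}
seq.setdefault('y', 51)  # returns 66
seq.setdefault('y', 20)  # 66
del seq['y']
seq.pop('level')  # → 5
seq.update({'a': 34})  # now {'a': 34}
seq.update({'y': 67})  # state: {'a': 34, 'y': 67}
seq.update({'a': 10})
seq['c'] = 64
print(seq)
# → {'a': 10, 'y': 67, 'c': 64}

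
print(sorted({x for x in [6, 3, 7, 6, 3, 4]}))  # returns [3, 4, 6, 7]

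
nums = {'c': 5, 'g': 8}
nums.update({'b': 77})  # {'c': 5, 'g': 8, 'b': 77}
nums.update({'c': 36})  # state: {'c': 36, 'g': 8, 'b': 77}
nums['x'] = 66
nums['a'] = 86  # {'c': 36, 'g': 8, 'b': 77, 'x': 66, 'a': 86}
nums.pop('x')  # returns 66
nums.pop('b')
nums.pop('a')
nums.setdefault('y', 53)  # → 53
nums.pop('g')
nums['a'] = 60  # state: {'c': 36, 'y': 53, 'a': 60}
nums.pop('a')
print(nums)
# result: {'c': 36, 'y': 53}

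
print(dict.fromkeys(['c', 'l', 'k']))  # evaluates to {'c': None, 'l': None, 'k': None}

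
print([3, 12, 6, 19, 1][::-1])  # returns [1, 19, 6, 12, 3]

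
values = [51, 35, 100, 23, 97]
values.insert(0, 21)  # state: [21, 51, 35, 100, 23, 97]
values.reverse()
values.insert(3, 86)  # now [97, 23, 100, 86, 35, 51, 21]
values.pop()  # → 21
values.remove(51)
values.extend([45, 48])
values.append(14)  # [97, 23, 100, 86, 35, 45, 48, 14]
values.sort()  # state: [14, 23, 35, 45, 48, 86, 97, 100]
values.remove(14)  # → [23, 35, 45, 48, 86, 97, 100]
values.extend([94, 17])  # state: [23, 35, 45, 48, 86, 97, 100, 94, 17]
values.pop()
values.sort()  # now [23, 35, 45, 48, 86, 94, 97, 100]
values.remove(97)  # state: [23, 35, 45, 48, 86, 94, 100]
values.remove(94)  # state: [23, 35, 45, 48, 86, 100]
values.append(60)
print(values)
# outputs [23, 35, 45, 48, 86, 100, 60]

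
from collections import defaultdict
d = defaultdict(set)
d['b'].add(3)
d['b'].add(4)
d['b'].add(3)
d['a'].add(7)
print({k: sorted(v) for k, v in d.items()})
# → {'b': [3, 4], 'a': [7]}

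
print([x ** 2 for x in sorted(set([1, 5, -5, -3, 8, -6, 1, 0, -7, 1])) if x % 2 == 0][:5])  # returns [36, 0, 64]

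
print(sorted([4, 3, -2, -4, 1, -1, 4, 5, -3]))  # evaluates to [-4, -3, -2, -1, 1, 3, 4, 4, 5]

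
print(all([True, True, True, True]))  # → True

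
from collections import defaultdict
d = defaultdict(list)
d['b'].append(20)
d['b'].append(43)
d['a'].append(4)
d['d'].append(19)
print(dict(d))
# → {'b': [20, 43], 'a': [4], 'd': [19]}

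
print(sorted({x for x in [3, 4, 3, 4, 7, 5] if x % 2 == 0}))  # [4]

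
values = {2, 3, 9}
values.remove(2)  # {3, 9}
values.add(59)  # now {3, 9, 59}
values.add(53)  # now {3, 9, 53, 59}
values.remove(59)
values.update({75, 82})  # {3, 9, 53, 75, 82}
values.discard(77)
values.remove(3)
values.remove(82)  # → {9, 53, 75}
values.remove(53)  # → {9, 75}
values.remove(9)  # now {75}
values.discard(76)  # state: {75}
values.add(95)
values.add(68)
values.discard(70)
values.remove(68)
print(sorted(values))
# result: [75, 95]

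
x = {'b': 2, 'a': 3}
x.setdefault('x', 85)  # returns 85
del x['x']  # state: {'b': 2, 'a': 3}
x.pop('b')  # 2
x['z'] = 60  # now {'a': 3, 'z': 60}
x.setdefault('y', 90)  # 90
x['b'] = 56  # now {'a': 3, 'z': 60, 'y': 90, 'b': 56}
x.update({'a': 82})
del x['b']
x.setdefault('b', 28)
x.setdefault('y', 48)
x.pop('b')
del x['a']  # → {'z': 60, 'y': 90}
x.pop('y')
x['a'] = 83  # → {'z': 60, 'a': 83}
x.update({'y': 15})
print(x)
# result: {'z': 60, 'a': 83, 'y': 15}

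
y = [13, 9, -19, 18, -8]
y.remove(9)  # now [13, -19, 18, -8]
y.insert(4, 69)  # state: [13, -19, 18, -8, 69]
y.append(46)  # [13, -19, 18, -8, 69, 46]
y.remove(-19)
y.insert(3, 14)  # [13, 18, -8, 14, 69, 46]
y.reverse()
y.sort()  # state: [-8, 13, 14, 18, 46, 69]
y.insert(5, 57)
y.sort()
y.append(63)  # [-8, 13, 14, 18, 46, 57, 69, 63]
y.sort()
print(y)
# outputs [-8, 13, 14, 18, 46, 57, 63, 69]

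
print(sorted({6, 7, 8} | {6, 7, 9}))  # [6, 7, 8, 9]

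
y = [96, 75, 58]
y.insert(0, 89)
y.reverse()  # [58, 75, 96, 89]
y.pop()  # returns 89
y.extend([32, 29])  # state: [58, 75, 96, 32, 29]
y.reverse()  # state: [29, 32, 96, 75, 58]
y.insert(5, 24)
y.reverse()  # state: [24, 58, 75, 96, 32, 29]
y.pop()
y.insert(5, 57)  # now [24, 58, 75, 96, 32, 57]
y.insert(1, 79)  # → [24, 79, 58, 75, 96, 32, 57]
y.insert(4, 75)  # [24, 79, 58, 75, 75, 96, 32, 57]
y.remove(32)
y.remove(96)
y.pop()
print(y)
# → [24, 79, 58, 75, 75]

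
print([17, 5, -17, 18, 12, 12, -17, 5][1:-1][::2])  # [5, 18, 12]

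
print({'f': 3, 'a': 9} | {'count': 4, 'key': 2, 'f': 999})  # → {'f': 999, 'a': 9, 'count': 4, 'key': 2}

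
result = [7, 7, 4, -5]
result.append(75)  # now [7, 7, 4, -5, 75]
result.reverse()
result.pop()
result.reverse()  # [7, 4, -5, 75]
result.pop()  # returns 75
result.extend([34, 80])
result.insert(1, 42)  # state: [7, 42, 4, -5, 34, 80]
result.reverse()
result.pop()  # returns 7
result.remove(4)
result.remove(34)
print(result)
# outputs [80, -5, 42]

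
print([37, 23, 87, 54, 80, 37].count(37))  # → 2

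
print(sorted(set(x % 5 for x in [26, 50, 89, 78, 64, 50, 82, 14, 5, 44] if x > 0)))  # [0, 1, 2, 3, 4]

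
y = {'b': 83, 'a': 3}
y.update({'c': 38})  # {'b': 83, 'a': 3, 'c': 38}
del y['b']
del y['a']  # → {'c': 38}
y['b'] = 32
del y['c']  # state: {'b': 32}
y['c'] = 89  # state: {'b': 32, 'c': 89}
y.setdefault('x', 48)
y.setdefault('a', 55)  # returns 55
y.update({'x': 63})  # {'b': 32, 'c': 89, 'x': 63, 'a': 55}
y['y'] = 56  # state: {'b': 32, 'c': 89, 'x': 63, 'a': 55, 'y': 56}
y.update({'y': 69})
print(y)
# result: {'b': 32, 'c': 89, 'x': 63, 'a': 55, 'y': 69}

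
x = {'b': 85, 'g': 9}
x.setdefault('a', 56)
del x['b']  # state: {'g': 9, 'a': 56}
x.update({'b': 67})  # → {'g': 9, 'a': 56, 'b': 67}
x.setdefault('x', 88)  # 88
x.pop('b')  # 67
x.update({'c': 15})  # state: {'g': 9, 'a': 56, 'x': 88, 'c': 15}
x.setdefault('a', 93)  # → 56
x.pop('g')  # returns 9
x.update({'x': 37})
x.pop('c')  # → 15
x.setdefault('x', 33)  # 37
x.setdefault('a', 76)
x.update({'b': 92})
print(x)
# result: {'a': 56, 'x': 37, 'b': 92}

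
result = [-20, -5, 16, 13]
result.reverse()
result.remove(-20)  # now [13, 16, -5]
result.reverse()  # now [-5, 16, 13]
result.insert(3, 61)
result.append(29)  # [-5, 16, 13, 61, 29]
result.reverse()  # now [29, 61, 13, 16, -5]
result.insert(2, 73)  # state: [29, 61, 73, 13, 16, -5]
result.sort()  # [-5, 13, 16, 29, 61, 73]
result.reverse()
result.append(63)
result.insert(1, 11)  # [73, 11, 61, 29, 16, 13, -5, 63]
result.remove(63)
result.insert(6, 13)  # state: [73, 11, 61, 29, 16, 13, 13, -5]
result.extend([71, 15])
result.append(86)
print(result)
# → [73, 11, 61, 29, 16, 13, 13, -5, 71, 15, 86]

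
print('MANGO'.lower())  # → mango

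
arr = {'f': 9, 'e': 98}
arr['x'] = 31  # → {'f': 9, 'e': 98, 'x': 31}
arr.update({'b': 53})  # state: {'f': 9, 'e': 98, 'x': 31, 'b': 53}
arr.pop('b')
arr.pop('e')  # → 98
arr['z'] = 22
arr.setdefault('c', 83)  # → 83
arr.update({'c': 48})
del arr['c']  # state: {'f': 9, 'x': 31, 'z': 22}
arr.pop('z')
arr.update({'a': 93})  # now {'f': 9, 'x': 31, 'a': 93}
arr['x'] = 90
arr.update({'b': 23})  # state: {'f': 9, 'x': 90, 'a': 93, 'b': 23}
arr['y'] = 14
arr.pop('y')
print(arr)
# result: {'f': 9, 'x': 90, 'a': 93, 'b': 23}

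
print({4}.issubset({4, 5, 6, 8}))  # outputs True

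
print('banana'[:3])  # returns ban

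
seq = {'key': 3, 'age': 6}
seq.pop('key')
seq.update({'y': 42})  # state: {'age': 6, 'y': 42}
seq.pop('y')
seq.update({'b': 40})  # {'age': 6, 'b': 40}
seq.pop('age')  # 6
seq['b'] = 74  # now {'b': 74}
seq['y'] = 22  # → {'b': 74, 'y': 22}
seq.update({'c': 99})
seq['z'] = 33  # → {'b': 74, 'y': 22, 'c': 99, 'z': 33}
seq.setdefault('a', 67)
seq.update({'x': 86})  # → {'b': 74, 'y': 22, 'c': 99, 'z': 33, 'a': 67, 'x': 86}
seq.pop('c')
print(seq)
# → {'b': 74, 'y': 22, 'z': 33, 'a': 67, 'x': 86}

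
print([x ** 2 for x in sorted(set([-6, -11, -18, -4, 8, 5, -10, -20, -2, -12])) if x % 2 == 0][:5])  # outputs [400, 324, 144, 100, 36]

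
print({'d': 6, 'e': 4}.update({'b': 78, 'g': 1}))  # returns None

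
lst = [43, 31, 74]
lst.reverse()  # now [74, 31, 43]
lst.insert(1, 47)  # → [74, 47, 31, 43]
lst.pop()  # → 43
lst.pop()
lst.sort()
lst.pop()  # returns 74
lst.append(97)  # [47, 97]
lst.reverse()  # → [97, 47]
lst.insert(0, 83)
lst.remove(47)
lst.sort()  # [83, 97]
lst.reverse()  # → [97, 83]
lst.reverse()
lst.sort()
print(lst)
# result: [83, 97]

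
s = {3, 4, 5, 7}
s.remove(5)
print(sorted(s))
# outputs [3, 4, 7]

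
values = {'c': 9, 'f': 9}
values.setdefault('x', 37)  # 37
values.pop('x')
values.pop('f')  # 9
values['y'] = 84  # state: {'c': 9, 'y': 84}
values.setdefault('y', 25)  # 84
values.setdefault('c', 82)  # 9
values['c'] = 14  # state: {'c': 14, 'y': 84}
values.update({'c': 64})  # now {'c': 64, 'y': 84}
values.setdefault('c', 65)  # 64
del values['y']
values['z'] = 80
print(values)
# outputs {'c': 64, 'z': 80}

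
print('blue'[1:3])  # lu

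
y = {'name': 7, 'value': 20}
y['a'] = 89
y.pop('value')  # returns 20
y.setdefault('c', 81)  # 81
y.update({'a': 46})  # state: {'name': 7, 'a': 46, 'c': 81}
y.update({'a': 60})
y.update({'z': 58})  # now {'name': 7, 'a': 60, 'c': 81, 'z': 58}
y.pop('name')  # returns 7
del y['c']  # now {'a': 60, 'z': 58}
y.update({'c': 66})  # {'a': 60, 'z': 58, 'c': 66}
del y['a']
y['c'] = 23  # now {'z': 58, 'c': 23}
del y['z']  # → {'c': 23}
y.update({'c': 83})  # {'c': 83}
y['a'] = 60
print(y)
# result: {'c': 83, 'a': 60}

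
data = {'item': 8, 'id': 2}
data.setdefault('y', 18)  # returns 18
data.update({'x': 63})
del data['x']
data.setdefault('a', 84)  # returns 84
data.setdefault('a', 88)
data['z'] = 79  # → {'item': 8, 'id': 2, 'y': 18, 'a': 84, 'z': 79}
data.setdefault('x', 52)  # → 52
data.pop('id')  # 2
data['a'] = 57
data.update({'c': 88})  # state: {'item': 8, 'y': 18, 'a': 57, 'z': 79, 'x': 52, 'c': 88}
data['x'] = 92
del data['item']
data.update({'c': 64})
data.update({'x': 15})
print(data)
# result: {'y': 18, 'a': 57, 'z': 79, 'x': 15, 'c': 64}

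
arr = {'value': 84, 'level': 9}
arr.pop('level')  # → 9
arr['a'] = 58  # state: {'value': 84, 'a': 58}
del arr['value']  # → {'a': 58}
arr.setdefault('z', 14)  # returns 14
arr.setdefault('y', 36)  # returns 36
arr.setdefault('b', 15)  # 15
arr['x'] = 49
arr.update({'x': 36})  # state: {'a': 58, 'z': 14, 'y': 36, 'b': 15, 'x': 36}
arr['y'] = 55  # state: {'a': 58, 'z': 14, 'y': 55, 'b': 15, 'x': 36}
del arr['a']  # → {'z': 14, 'y': 55, 'b': 15, 'x': 36}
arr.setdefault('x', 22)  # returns 36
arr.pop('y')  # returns 55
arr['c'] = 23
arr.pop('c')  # 23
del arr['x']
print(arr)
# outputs {'z': 14, 'b': 15}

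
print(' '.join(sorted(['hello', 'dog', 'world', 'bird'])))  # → bird dog hello world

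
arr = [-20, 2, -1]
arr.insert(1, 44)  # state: [-20, 44, 2, -1]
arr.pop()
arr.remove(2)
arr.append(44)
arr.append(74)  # [-20, 44, 44, 74]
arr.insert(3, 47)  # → [-20, 44, 44, 47, 74]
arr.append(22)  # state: [-20, 44, 44, 47, 74, 22]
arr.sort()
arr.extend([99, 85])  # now [-20, 22, 44, 44, 47, 74, 99, 85]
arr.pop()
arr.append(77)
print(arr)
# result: [-20, 22, 44, 44, 47, 74, 99, 77]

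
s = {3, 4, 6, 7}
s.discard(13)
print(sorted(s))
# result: [3, 4, 6, 7]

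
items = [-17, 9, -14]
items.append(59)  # [-17, 9, -14, 59]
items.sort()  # [-17, -14, 9, 59]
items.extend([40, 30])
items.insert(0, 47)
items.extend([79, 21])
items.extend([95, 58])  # [47, -17, -14, 9, 59, 40, 30, 79, 21, 95, 58]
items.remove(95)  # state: [47, -17, -14, 9, 59, 40, 30, 79, 21, 58]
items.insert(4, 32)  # [47, -17, -14, 9, 32, 59, 40, 30, 79, 21, 58]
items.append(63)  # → [47, -17, -14, 9, 32, 59, 40, 30, 79, 21, 58, 63]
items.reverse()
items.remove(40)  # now [63, 58, 21, 79, 30, 59, 32, 9, -14, -17, 47]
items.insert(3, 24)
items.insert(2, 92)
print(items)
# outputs [63, 58, 92, 21, 24, 79, 30, 59, 32, 9, -14, -17, 47]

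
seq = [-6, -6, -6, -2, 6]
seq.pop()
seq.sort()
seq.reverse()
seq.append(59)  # [-2, -6, -6, -6, 59]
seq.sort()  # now [-6, -6, -6, -2, 59]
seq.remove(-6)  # [-6, -6, -2, 59]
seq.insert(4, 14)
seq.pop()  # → 14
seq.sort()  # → [-6, -6, -2, 59]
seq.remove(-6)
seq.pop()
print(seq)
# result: [-6, -2]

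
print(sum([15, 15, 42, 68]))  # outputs 140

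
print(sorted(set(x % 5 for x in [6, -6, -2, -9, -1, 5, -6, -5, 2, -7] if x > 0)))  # [0, 1, 2]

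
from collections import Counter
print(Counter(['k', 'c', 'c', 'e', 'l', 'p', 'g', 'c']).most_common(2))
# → [('c', 3), ('k', 1)]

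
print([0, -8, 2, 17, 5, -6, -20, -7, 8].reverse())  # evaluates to None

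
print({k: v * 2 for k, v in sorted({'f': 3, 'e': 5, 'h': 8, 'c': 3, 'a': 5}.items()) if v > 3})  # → {'a': 10, 'e': 10, 'h': 16}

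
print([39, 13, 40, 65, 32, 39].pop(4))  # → 32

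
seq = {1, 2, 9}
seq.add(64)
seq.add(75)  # {1, 2, 9, 64, 75}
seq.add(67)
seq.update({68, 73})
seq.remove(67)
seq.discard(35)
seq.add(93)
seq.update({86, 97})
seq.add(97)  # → {1, 2, 9, 64, 68, 73, 75, 86, 93, 97}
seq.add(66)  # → {1, 2, 9, 64, 66, 68, 73, 75, 86, 93, 97}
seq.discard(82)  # {1, 2, 9, 64, 66, 68, 73, 75, 86, 93, 97}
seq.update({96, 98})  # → {1, 2, 9, 64, 66, 68, 73, 75, 86, 93, 96, 97, 98}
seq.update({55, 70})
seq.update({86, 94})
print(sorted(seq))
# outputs [1, 2, 9, 55, 64, 66, 68, 70, 73, 75, 86, 93, 94, 96, 97, 98]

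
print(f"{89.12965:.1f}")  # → 89.1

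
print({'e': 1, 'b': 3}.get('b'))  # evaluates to 3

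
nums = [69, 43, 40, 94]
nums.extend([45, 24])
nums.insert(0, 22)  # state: [22, 69, 43, 40, 94, 45, 24]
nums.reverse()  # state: [24, 45, 94, 40, 43, 69, 22]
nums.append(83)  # [24, 45, 94, 40, 43, 69, 22, 83]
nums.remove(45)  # [24, 94, 40, 43, 69, 22, 83]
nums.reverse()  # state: [83, 22, 69, 43, 40, 94, 24]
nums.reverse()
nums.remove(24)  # [94, 40, 43, 69, 22, 83]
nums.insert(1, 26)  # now [94, 26, 40, 43, 69, 22, 83]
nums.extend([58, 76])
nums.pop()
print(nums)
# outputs [94, 26, 40, 43, 69, 22, 83, 58]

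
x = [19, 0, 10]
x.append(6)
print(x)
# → [19, 0, 10, 6]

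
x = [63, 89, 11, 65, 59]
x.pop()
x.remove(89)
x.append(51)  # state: [63, 11, 65, 51]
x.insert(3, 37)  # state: [63, 11, 65, 37, 51]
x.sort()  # [11, 37, 51, 63, 65]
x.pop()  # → 65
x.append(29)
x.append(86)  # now [11, 37, 51, 63, 29, 86]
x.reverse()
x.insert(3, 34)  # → [86, 29, 63, 34, 51, 37, 11]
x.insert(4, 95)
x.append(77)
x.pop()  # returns 77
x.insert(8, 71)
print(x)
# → [86, 29, 63, 34, 95, 51, 37, 11, 71]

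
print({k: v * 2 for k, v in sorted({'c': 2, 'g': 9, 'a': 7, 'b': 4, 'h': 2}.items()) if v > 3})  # {'a': 14, 'b': 8, 'g': 18}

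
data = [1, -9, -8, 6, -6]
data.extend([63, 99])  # [1, -9, -8, 6, -6, 63, 99]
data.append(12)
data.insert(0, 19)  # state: [19, 1, -9, -8, 6, -6, 63, 99, 12]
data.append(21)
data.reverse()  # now [21, 12, 99, 63, -6, 6, -8, -9, 1, 19]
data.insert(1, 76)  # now [21, 76, 12, 99, 63, -6, 6, -8, -9, 1, 19]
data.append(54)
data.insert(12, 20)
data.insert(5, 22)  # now [21, 76, 12, 99, 63, 22, -6, 6, -8, -9, 1, 19, 54, 20]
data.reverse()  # [20, 54, 19, 1, -9, -8, 6, -6, 22, 63, 99, 12, 76, 21]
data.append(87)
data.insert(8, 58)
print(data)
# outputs [20, 54, 19, 1, -9, -8, 6, -6, 58, 22, 63, 99, 12, 76, 21, 87]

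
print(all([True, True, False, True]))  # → False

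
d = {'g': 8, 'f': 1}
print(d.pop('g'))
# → 8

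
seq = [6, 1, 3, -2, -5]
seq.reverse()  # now [-5, -2, 3, 1, 6]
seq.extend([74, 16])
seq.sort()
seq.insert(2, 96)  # [-5, -2, 96, 1, 3, 6, 16, 74]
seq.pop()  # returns 74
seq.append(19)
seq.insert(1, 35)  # [-5, 35, -2, 96, 1, 3, 6, 16, 19]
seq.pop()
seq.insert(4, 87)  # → [-5, 35, -2, 96, 87, 1, 3, 6, 16]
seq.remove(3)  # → [-5, 35, -2, 96, 87, 1, 6, 16]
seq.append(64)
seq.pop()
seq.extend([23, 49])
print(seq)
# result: [-5, 35, -2, 96, 87, 1, 6, 16, 23, 49]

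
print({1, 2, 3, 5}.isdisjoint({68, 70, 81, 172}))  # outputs True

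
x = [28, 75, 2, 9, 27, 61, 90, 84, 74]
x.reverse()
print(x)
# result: [74, 84, 90, 61, 27, 9, 2, 75, 28]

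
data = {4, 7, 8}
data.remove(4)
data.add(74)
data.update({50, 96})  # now {7, 8, 50, 74, 96}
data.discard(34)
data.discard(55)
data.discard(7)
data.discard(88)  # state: {8, 50, 74, 96}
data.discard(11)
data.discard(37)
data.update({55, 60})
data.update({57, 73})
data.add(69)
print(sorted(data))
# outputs [8, 50, 55, 57, 60, 69, 73, 74, 96]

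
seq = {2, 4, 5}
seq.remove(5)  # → {2, 4}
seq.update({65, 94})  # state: {2, 4, 65, 94}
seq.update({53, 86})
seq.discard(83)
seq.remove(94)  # {2, 4, 53, 65, 86}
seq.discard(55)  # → {2, 4, 53, 65, 86}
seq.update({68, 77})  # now {2, 4, 53, 65, 68, 77, 86}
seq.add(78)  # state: {2, 4, 53, 65, 68, 77, 78, 86}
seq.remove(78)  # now {2, 4, 53, 65, 68, 77, 86}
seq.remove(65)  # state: {2, 4, 53, 68, 77, 86}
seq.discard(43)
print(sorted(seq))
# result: [2, 4, 53, 68, 77, 86]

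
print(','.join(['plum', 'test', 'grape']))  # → plum,test,grape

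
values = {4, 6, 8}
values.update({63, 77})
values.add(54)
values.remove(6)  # {4, 8, 54, 63, 77}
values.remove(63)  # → {4, 8, 54, 77}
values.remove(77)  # {4, 8, 54}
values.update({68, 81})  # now {4, 8, 54, 68, 81}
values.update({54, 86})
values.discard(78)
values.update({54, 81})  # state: {4, 8, 54, 68, 81, 86}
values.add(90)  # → {4, 8, 54, 68, 81, 86, 90}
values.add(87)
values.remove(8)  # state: {4, 54, 68, 81, 86, 87, 90}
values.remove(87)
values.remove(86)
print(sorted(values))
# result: [4, 54, 68, 81, 90]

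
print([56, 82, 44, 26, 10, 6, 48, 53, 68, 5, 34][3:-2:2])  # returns [26, 6, 53]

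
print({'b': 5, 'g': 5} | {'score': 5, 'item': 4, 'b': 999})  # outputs {'b': 999, 'g': 5, 'score': 5, 'item': 4}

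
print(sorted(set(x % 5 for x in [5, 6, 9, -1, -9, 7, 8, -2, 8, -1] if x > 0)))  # [0, 1, 2, 3, 4]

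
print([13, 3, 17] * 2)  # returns [13, 3, 17, 13, 3, 17]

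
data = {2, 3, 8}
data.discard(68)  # {2, 3, 8}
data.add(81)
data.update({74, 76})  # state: {2, 3, 8, 74, 76, 81}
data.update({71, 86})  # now {2, 3, 8, 71, 74, 76, 81, 86}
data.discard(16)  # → {2, 3, 8, 71, 74, 76, 81, 86}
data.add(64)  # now {2, 3, 8, 64, 71, 74, 76, 81, 86}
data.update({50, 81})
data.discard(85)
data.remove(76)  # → {2, 3, 8, 50, 64, 71, 74, 81, 86}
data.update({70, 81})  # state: {2, 3, 8, 50, 64, 70, 71, 74, 81, 86}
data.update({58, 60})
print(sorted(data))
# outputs [2, 3, 8, 50, 58, 60, 64, 70, 71, 74, 81, 86]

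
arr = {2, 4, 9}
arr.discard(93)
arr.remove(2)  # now {4, 9}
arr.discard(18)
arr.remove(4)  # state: {9}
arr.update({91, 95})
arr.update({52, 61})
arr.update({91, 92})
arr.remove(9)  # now {52, 61, 91, 92, 95}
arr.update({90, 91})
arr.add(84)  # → {52, 61, 84, 90, 91, 92, 95}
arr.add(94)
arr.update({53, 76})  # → {52, 53, 61, 76, 84, 90, 91, 92, 94, 95}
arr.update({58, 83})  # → {52, 53, 58, 61, 76, 83, 84, 90, 91, 92, 94, 95}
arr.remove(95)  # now {52, 53, 58, 61, 76, 83, 84, 90, 91, 92, 94}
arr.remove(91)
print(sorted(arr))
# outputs [52, 53, 58, 61, 76, 83, 84, 90, 92, 94]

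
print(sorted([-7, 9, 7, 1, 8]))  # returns [-7, 1, 7, 8, 9]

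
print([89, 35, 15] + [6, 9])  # [89, 35, 15, 6, 9]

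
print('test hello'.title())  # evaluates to Test Hello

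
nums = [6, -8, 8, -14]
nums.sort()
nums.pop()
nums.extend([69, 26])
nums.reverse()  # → [26, 69, 6, -8, -14]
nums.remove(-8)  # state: [26, 69, 6, -14]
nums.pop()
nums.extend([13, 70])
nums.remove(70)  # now [26, 69, 6, 13]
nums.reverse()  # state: [13, 6, 69, 26]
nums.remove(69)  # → [13, 6, 26]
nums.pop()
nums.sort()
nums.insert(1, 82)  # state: [6, 82, 13]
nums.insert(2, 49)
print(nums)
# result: [6, 82, 49, 13]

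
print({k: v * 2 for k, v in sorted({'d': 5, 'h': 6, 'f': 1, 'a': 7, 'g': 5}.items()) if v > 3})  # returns {'a': 14, 'd': 10, 'g': 10, 'h': 12}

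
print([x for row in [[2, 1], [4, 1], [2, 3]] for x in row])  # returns [2, 1, 4, 1, 2, 3]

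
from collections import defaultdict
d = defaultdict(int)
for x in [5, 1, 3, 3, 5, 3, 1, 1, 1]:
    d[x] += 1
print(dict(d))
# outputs {5: 2, 1: 4, 3: 3}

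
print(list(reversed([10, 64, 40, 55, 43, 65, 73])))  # [73, 65, 43, 55, 40, 64, 10]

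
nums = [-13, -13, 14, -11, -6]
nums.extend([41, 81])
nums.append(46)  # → [-13, -13, 14, -11, -6, 41, 81, 46]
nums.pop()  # 46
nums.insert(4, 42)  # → [-13, -13, 14, -11, 42, -6, 41, 81]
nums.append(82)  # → [-13, -13, 14, -11, 42, -6, 41, 81, 82]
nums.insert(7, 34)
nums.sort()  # [-13, -13, -11, -6, 14, 34, 41, 42, 81, 82]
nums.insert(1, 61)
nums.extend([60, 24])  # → [-13, 61, -13, -11, -6, 14, 34, 41, 42, 81, 82, 60, 24]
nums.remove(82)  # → [-13, 61, -13, -11, -6, 14, 34, 41, 42, 81, 60, 24]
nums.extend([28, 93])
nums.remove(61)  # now [-13, -13, -11, -6, 14, 34, 41, 42, 81, 60, 24, 28, 93]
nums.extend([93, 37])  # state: [-13, -13, -11, -6, 14, 34, 41, 42, 81, 60, 24, 28, 93, 93, 37]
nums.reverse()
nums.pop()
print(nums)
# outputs [37, 93, 93, 28, 24, 60, 81, 42, 41, 34, 14, -6, -11, -13]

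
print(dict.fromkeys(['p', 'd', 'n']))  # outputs {'p': None, 'd': None, 'n': None}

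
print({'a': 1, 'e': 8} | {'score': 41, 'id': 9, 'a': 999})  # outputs {'a': 999, 'e': 8, 'score': 41, 'id': 9}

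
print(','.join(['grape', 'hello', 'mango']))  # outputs grape,hello,mango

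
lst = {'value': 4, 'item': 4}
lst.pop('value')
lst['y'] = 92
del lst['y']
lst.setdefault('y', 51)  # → 51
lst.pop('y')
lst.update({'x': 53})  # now {'item': 4, 'x': 53}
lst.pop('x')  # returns 53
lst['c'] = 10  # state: {'item': 4, 'c': 10}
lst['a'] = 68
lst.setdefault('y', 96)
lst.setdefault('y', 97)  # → 96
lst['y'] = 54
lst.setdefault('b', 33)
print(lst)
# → {'item': 4, 'c': 10, 'a': 68, 'y': 54, 'b': 33}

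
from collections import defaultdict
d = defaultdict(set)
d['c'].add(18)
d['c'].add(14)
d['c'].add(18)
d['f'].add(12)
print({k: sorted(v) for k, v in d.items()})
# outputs {'c': [14, 18], 'f': [12]}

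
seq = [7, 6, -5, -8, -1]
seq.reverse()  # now [-1, -8, -5, 6, 7]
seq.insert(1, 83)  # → [-1, 83, -8, -5, 6, 7]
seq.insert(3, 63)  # [-1, 83, -8, 63, -5, 6, 7]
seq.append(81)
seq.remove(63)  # [-1, 83, -8, -5, 6, 7, 81]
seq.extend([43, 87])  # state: [-1, 83, -8, -5, 6, 7, 81, 43, 87]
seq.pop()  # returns 87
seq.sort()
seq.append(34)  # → [-8, -5, -1, 6, 7, 43, 81, 83, 34]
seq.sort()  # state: [-8, -5, -1, 6, 7, 34, 43, 81, 83]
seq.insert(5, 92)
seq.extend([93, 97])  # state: [-8, -5, -1, 6, 7, 92, 34, 43, 81, 83, 93, 97]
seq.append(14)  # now [-8, -5, -1, 6, 7, 92, 34, 43, 81, 83, 93, 97, 14]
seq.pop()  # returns 14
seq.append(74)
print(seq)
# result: [-8, -5, -1, 6, 7, 92, 34, 43, 81, 83, 93, 97, 74]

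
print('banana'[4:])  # na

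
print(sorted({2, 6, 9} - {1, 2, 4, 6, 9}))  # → []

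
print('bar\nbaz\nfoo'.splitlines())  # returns ['bar', 'baz', 'foo']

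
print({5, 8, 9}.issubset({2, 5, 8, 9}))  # True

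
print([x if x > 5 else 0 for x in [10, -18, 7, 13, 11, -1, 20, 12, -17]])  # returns [10, 0, 7, 13, 11, 0, 20, 12, 0]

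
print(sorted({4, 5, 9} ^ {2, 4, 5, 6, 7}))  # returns [2, 6, 7, 9]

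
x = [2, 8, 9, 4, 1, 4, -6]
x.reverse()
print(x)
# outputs [-6, 4, 1, 4, 9, 8, 2]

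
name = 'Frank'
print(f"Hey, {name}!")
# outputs Hey, Frank!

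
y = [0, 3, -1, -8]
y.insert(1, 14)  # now [0, 14, 3, -1, -8]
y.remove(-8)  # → [0, 14, 3, -1]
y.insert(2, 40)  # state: [0, 14, 40, 3, -1]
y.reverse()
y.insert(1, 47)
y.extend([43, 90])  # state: [-1, 47, 3, 40, 14, 0, 43, 90]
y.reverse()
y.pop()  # -1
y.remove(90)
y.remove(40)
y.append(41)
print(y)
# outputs [43, 0, 14, 3, 47, 41]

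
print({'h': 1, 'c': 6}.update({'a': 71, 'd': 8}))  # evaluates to None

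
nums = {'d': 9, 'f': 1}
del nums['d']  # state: {'f': 1}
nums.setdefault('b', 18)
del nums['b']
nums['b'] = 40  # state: {'f': 1, 'b': 40}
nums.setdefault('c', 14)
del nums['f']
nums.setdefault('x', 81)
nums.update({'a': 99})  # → {'b': 40, 'c': 14, 'x': 81, 'a': 99}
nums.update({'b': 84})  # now {'b': 84, 'c': 14, 'x': 81, 'a': 99}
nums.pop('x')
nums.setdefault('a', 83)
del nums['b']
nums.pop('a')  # 99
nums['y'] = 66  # {'c': 14, 'y': 66}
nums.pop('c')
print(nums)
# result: {'y': 66}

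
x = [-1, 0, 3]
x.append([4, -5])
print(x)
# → [-1, 0, 3, [4, -5]]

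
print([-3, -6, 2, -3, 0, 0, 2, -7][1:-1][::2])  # [-6, -3, 0]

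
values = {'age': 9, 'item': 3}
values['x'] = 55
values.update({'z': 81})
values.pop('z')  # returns 81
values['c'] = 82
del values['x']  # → {'age': 9, 'item': 3, 'c': 82}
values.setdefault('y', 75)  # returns 75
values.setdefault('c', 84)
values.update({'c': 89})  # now {'age': 9, 'item': 3, 'c': 89, 'y': 75}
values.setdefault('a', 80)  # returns 80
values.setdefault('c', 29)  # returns 89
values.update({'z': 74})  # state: {'age': 9, 'item': 3, 'c': 89, 'y': 75, 'a': 80, 'z': 74}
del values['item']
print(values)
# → {'age': 9, 'c': 89, 'y': 75, 'a': 80, 'z': 74}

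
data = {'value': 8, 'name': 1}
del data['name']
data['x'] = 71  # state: {'value': 8, 'x': 71}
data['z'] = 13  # {'value': 8, 'x': 71, 'z': 13}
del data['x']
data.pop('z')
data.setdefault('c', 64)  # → 64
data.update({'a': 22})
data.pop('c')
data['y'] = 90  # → {'value': 8, 'a': 22, 'y': 90}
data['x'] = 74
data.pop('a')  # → 22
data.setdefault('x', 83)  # 74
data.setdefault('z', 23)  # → 23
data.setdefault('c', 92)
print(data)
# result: {'value': 8, 'y': 90, 'x': 74, 'z': 23, 'c': 92}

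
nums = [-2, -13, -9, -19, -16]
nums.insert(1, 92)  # [-2, 92, -13, -9, -19, -16]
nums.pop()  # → -16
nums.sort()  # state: [-19, -13, -9, -2, 92]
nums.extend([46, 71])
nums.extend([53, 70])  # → [-19, -13, -9, -2, 92, 46, 71, 53, 70]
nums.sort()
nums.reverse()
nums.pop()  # -19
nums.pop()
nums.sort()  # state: [-9, -2, 46, 53, 70, 71, 92]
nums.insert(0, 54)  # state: [54, -9, -2, 46, 53, 70, 71, 92]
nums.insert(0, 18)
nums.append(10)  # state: [18, 54, -9, -2, 46, 53, 70, 71, 92, 10]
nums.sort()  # [-9, -2, 10, 18, 46, 53, 54, 70, 71, 92]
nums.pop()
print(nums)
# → [-9, -2, 10, 18, 46, 53, 54, 70, 71]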